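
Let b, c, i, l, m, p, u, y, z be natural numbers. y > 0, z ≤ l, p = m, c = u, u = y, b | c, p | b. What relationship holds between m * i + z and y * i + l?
m * i + z ≤ y * i + l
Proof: c = u and b | c, so b | u. From p | b, p | u. Since u = y, p | y. From y > 0, p ≤ y. p = m, so m ≤ y. Then m * i ≤ y * i. z ≤ l, so m * i + z ≤ y * i + l.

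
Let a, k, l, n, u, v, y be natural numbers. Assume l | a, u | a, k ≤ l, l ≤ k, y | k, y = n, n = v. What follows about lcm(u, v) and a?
lcm(u, v) | a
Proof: Since k ≤ l and l ≤ k, k = l. y = n and n = v, thus y = v. Since y | k, v | k. k = l, so v | l. Since l | a, v | a. u | a, so lcm(u, v) | a.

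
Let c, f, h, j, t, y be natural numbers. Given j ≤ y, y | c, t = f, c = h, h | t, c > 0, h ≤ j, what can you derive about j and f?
j | f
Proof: Because y | c and c > 0, y ≤ c. Since c = h, y ≤ h. j ≤ y, so j ≤ h. h ≤ j, so h = j. t = f and h | t, so h | f. From h = j, j | f.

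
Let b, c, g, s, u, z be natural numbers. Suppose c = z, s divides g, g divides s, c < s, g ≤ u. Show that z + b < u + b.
s divides g and g divides s, so s = g. Since c < s, c < g. Since g ≤ u, c < u. Since c = z, z < u. Then z + b < u + b.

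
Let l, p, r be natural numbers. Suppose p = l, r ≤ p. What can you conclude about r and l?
r ≤ l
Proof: p = l and r ≤ p. By substitution, r ≤ l.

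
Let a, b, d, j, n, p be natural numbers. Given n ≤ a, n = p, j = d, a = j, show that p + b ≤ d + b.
a = j and j = d, therefore a = d. Since n = p and n ≤ a, p ≤ a. a = d, so p ≤ d. Then p + b ≤ d + b.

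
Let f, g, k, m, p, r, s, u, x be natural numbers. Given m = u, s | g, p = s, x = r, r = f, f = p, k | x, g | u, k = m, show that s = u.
s | g and g | u, hence s | u. From r = f and f = p, r = p. x = r and k | x, hence k | r. Since r = p, k | p. Since p = s, k | s. Since k = m, m | s. Since m = u, u | s. Because s | u, s = u.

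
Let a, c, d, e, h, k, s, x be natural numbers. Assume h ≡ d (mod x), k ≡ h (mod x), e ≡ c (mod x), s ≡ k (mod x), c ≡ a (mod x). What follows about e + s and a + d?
e + s ≡ a + d (mod x)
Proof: e ≡ c (mod x) and c ≡ a (mod x), thus e ≡ a (mod x). s ≡ k (mod x) and k ≡ h (mod x), thus s ≡ h (mod x). h ≡ d (mod x), so s ≡ d (mod x). Since e ≡ a (mod x), by adding congruences, e + s ≡ a + d (mod x).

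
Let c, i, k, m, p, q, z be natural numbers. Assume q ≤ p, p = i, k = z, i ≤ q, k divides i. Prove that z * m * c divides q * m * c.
From p = i and q ≤ p, q ≤ i. i ≤ q, so i = q. k divides i, so k divides q. k = z, so z divides q. Then z * m divides q * m. Then z * m * c divides q * m * c.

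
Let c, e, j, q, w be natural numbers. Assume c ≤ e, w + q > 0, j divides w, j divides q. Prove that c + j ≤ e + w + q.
Since j divides w and j divides q, j divides w + q. w + q > 0, so j ≤ w + q. c ≤ e, so c + j ≤ e + w + q.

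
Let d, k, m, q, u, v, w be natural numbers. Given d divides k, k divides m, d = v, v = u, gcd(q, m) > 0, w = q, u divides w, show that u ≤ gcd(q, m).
Since w = q and u divides w, u divides q. d = v and d divides k, thus v divides k. k divides m, so v divides m. v = u, so u divides m. Since u divides q, u divides gcd(q, m). From gcd(q, m) > 0, u ≤ gcd(q, m).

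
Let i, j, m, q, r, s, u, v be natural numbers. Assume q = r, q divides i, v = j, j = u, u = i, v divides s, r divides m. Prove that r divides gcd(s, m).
From v = j and j = u, v = u. Since u = i, v = i. Since v divides s, i divides s. Since q divides i, q divides s. q = r, so r divides s. Since r divides m, r divides gcd(s, m).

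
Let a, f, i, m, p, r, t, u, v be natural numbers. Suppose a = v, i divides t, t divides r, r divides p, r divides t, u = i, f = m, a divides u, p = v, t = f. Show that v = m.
a = v and a divides u, thus v divides u. Because u = i, v divides i. Since i divides t, v divides t. r divides t and t divides r, therefore r = t. p = v and r divides p, hence r divides v. Because r = t, t divides v. v divides t, so v = t. Since t = f, v = f. Since f = m, v = m.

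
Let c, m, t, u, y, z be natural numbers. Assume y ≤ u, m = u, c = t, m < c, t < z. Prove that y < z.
Because c = t and m < c, m < t. From m = u, u < t. y ≤ u, so y < t. Since t < z, y < z.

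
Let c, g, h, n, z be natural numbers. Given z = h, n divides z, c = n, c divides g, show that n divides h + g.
From z = h and n divides z, n divides h. From c = n and c divides g, n divides g. n divides h, so n divides h + g.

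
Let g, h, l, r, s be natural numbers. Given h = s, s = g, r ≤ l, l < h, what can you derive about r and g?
r < g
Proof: h = s and s = g, therefore h = g. r ≤ l and l < h, so r < h. Since h = g, r < g.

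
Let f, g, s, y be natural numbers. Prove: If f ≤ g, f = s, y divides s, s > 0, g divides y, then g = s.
g divides y and y divides s, therefore g divides s. From s > 0, g ≤ s. Because f = s and f ≤ g, s ≤ g. g ≤ s, so g = s.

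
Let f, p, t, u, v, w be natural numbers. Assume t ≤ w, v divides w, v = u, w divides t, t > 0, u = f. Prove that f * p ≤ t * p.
v = u and u = f, hence v = f. w divides t and t > 0, thus w ≤ t. Since t ≤ w, w = t. Because v divides w, v divides t. v = f, so f divides t. t > 0, so f ≤ t. By multiplying by a non-negative, f * p ≤ t * p.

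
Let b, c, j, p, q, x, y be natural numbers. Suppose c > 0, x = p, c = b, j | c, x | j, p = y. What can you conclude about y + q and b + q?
y + q ≤ b + q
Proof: x = p and p = y, therefore x = y. Since x | j and j | c, x | c. Because c > 0, x ≤ c. Since x = y, y ≤ c. Since c = b, y ≤ b. Then y + q ≤ b + q.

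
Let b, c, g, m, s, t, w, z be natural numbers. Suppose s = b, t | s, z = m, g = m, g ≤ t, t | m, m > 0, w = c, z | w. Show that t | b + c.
Because s = b and t | s, t | b. g = m and g ≤ t, therefore m ≤ t. Because t | m and m > 0, t ≤ m. m ≤ t, so m = t. From z = m, z = t. w = c and z | w, so z | c. z = t, so t | c. Because t | b, t | b + c.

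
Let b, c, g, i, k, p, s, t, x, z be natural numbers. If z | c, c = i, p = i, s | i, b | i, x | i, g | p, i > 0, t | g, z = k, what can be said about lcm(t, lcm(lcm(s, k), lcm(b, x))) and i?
lcm(t, lcm(lcm(s, k), lcm(b, x))) ≤ i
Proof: Because t | g and g | p, t | p. Since p = i, t | i. From c = i and z | c, z | i. z = k, so k | i. From s | i, lcm(s, k) | i. b | i and x | i, thus lcm(b, x) | i. lcm(s, k) | i, so lcm(lcm(s, k), lcm(b, x)) | i. Since t | i, lcm(t, lcm(lcm(s, k), lcm(b, x))) | i. Since i > 0, lcm(t, lcm(lcm(s, k), lcm(b, x))) ≤ i.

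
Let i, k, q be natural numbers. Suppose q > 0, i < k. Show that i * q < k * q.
From i < k and q > 0, by multiplying by a positive, i * q < k * q.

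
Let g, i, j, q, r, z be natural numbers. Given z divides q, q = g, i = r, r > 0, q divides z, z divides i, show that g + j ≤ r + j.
Since z divides q and q divides z, z = q. z divides i, so q divides i. Since i = r, q divides r. Since r > 0, q ≤ r. Since q = g, g ≤ r. Then g + j ≤ r + j.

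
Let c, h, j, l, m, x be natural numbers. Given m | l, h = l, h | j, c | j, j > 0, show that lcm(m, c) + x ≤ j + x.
Since h = l and h | j, l | j. From m | l, m | j. Since c | j, lcm(m, c) | j. j > 0, so lcm(m, c) ≤ j. Then lcm(m, c) + x ≤ j + x.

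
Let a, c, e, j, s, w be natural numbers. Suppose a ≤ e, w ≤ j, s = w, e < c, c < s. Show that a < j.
Since s = w and c < s, c < w. Because w ≤ j, c < j. e < c, so e < j. Because a ≤ e, a < j.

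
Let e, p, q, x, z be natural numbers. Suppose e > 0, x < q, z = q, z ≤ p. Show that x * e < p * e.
z = q and z ≤ p, so q ≤ p. Since x < q, x < p. Combined with e > 0, by multiplying by a positive, x * e < p * e.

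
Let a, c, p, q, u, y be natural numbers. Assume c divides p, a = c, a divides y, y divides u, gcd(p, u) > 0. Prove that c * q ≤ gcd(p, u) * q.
a divides y and y divides u, therefore a divides u. a = c, so c divides u. Since c divides p, c divides gcd(p, u). gcd(p, u) > 0, so c ≤ gcd(p, u). By multiplying by a non-negative, c * q ≤ gcd(p, u) * q.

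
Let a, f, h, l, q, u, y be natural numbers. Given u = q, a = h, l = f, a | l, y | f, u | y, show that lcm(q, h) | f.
u | y and y | f, therefore u | f. Since u = q, q | f. From l = f and a | l, a | f. a = h, so h | f. q | f, so lcm(q, h) | f.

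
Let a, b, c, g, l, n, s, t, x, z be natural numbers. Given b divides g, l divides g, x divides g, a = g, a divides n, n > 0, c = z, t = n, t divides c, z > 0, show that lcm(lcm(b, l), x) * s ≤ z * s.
b divides g and l divides g, therefore lcm(b, l) divides g. x divides g, so lcm(lcm(b, l), x) divides g. a = g and a divides n, thus g divides n. Since lcm(lcm(b, l), x) divides g, lcm(lcm(b, l), x) divides n. Since n > 0, lcm(lcm(b, l), x) ≤ n. t = n and t divides c, hence n divides c. c = z, so n divides z. z > 0, so n ≤ z. Since lcm(lcm(b, l), x) ≤ n, lcm(lcm(b, l), x) ≤ z. By multiplying by a non-negative, lcm(lcm(b, l), x) * s ≤ z * s.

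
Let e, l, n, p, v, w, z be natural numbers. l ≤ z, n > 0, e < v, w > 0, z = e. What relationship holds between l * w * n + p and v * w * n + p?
l * w * n + p < v * w * n + p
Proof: Because z = e and l ≤ z, l ≤ e. Since e < v, l < v. Since w > 0, by multiplying by a positive, l * w < v * w. Using n > 0, by multiplying by a positive, l * w * n < v * w * n. Then l * w * n + p < v * w * n + p.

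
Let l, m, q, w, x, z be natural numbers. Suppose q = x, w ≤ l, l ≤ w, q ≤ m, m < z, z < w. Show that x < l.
w ≤ l and l ≤ w, so w = l. From q ≤ m and m < z, q < z. Because z < w, q < w. Since w = l, q < l. Since q = x, x < l.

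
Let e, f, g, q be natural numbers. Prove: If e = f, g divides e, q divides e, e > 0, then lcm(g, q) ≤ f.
g divides e and q divides e, thus lcm(g, q) divides e. Since e > 0, lcm(g, q) ≤ e. Since e = f, lcm(g, q) ≤ f.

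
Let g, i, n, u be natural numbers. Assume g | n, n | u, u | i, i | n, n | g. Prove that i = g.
n | u and u | i, so n | i. Because i | n, i = n. n | g and g | n, thus n = g. i = n, so i = g.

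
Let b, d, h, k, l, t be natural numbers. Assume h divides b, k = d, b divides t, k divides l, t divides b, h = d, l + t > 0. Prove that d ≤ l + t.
k = d and k divides l, so d divides l. Since b divides t and t divides b, b = t. From h = d and h divides b, d divides b. b = t, so d divides t. Since d divides l, d divides l + t. l + t > 0, so d ≤ l + t.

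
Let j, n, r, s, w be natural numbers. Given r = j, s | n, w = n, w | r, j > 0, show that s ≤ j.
w = n and w | r, thus n | r. Since s | n, s | r. Since r = j, s | j. Since j > 0, s ≤ j.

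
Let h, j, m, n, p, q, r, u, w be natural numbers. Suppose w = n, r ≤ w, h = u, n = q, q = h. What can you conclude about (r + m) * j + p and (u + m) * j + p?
(r + m) * j + p ≤ (u + m) * j + p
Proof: n = q and q = h, therefore n = h. Since h = u, n = u. w = n and r ≤ w, thus r ≤ n. Since n = u, r ≤ u. Then r + m ≤ u + m. By multiplying by a non-negative, (r + m) * j ≤ (u + m) * j. Then (r + m) * j + p ≤ (u + m) * j + p.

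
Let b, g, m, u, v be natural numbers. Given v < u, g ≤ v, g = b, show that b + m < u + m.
g ≤ v and v < u, so g < u. g = b, so b < u. Then b + m < u + m.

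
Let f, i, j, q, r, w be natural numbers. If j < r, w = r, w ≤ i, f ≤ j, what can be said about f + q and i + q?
f + q < i + q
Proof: Since f ≤ j and j < r, f < r. w = r and w ≤ i, so r ≤ i. Since f < r, f < i. Then f + q < i + q.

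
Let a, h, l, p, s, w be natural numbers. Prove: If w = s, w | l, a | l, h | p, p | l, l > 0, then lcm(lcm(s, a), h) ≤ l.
From w = s and w | l, s | l. a | l, so lcm(s, a) | l. From h | p and p | l, h | l. lcm(s, a) | l, so lcm(lcm(s, a), h) | l. l > 0, so lcm(lcm(s, a), h) ≤ l.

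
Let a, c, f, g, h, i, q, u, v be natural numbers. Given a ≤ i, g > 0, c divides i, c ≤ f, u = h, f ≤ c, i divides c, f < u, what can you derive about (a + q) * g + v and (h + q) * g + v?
(a + q) * g + v < (h + q) * g + v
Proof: f ≤ c and c ≤ f, so f = c. Because c divides i and i divides c, c = i. Since f = c, f = i. u = h and f < u, thus f < h. Since f = i, i < h. From a ≤ i, a < h. Then a + q < h + q. Using g > 0 and multiplying by a positive, (a + q) * g < (h + q) * g. Then (a + q) * g + v < (h + q) * g + v.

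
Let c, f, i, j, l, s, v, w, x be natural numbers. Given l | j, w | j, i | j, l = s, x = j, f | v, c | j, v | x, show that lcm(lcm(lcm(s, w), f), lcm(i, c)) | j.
From l = s and l | j, s | j. Since w | j, lcm(s, w) | j. x = j and v | x, therefore v | j. Since f | v, f | j. lcm(s, w) | j, so lcm(lcm(s, w), f) | j. i | j and c | j, thus lcm(i, c) | j. From lcm(lcm(s, w), f) | j, lcm(lcm(lcm(s, w), f), lcm(i, c)) | j.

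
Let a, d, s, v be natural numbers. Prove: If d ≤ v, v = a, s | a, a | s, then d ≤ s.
a | s and s | a, so a = s. v = a, so v = s. Since d ≤ v, d ≤ s.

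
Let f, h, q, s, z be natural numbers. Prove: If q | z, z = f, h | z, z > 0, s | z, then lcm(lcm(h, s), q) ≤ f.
Since h | z and s | z, lcm(h, s) | z. q | z, so lcm(lcm(h, s), q) | z. Since z > 0, lcm(lcm(h, s), q) ≤ z. Since z = f, lcm(lcm(h, s), q) ≤ f.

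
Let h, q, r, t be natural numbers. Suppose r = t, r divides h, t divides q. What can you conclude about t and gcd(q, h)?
t divides gcd(q, h)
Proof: r = t and r divides h, therefore t divides h. Since t divides q, t divides gcd(q, h).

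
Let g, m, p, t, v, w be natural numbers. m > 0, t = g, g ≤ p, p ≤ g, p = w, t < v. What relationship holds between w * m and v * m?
w * m < v * m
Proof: g ≤ p and p ≤ g, so g = p. Since p = w, g = w. t = g and t < v, thus g < v. Because g = w, w < v. Since m > 0, by multiplying by a positive, w * m < v * m.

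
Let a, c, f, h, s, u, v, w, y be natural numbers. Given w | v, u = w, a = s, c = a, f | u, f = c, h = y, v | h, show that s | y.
Since f = c and c = a, f = a. Because u = w and f | u, f | w. f = a, so a | w. a = s, so s | w. Since w | v, s | v. h = y and v | h, so v | y. s | v, so s | y.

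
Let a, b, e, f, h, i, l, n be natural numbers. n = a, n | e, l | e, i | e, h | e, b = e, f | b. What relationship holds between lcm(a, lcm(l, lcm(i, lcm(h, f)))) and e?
lcm(a, lcm(l, lcm(i, lcm(h, f)))) | e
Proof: n = a and n | e, therefore a | e. b = e and f | b, so f | e. h | e, so lcm(h, f) | e. Since i | e, lcm(i, lcm(h, f)) | e. l | e, so lcm(l, lcm(i, lcm(h, f))) | e. a | e, so lcm(a, lcm(l, lcm(i, lcm(h, f)))) | e.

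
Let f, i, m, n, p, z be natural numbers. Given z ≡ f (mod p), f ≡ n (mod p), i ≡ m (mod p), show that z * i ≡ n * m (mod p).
z ≡ f (mod p) and f ≡ n (mod p), hence z ≡ n (mod p). Since i ≡ m (mod p), by multiplying congruences, z * i ≡ n * m (mod p).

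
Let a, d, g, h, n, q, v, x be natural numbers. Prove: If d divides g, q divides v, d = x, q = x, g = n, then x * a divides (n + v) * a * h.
From g = n and d divides g, d divides n. d = x, so x divides n. Since q = x and q divides v, x divides v. x divides n, so x divides n + v. Then x * a divides (n + v) * a. Then x * a divides (n + v) * a * h.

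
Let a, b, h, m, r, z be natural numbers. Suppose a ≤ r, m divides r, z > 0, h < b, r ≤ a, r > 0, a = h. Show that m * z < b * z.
Because r ≤ a and a ≤ r, r = a. Since a = h, r = h. m divides r and r > 0, thus m ≤ r. Since r = h, m ≤ h. Since h < b, m < b. Since z > 0, by multiplying by a positive, m * z < b * z.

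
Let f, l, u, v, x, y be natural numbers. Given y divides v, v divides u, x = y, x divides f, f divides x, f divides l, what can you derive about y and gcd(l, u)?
y divides gcd(l, u)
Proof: f divides x and x divides f, therefore f = x. Since x = y, f = y. Since f divides l, y divides l. y divides v and v divides u, thus y divides u. Since y divides l, y divides gcd(l, u).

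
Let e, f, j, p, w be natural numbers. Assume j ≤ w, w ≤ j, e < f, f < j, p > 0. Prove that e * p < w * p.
Since j ≤ w and w ≤ j, j = w. From e < f and f < j, e < j. Because j = w, e < w. Because p > 0, by multiplying by a positive, e * p < w * p.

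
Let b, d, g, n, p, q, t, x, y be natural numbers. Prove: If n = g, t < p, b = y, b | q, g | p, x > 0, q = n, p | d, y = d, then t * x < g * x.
b = y and y = d, thus b = d. q = n and b | q, so b | n. Since b = d, d | n. Since p | d, p | n. Since n = g, p | g. Since g | p, p = g. Since t < p, t < g. From x > 0, t * x < g * x.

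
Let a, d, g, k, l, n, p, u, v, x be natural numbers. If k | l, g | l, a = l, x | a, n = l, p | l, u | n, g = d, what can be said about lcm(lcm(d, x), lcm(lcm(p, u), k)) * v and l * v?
lcm(lcm(d, x), lcm(lcm(p, u), k)) * v | l * v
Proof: Since g = d and g | l, d | l. a = l and x | a, therefore x | l. Since d | l, lcm(d, x) | l. n = l and u | n, so u | l. p | l, so lcm(p, u) | l. Since k | l, lcm(lcm(p, u), k) | l. From lcm(d, x) | l, lcm(lcm(d, x), lcm(lcm(p, u), k)) | l. Then lcm(lcm(d, x), lcm(lcm(p, u), k)) * v | l * v.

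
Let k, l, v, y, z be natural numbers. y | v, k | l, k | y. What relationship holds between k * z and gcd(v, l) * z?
k * z | gcd(v, l) * z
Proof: k | y and y | v, therefore k | v. Since k | l, k | gcd(v, l). Then k * z | gcd(v, l) * z.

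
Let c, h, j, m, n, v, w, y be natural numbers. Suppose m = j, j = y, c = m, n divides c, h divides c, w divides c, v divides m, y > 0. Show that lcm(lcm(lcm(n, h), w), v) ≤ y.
m = j and j = y, hence m = y. From n divides c and h divides c, lcm(n, h) divides c. Since w divides c, lcm(lcm(n, h), w) divides c. c = m, so lcm(lcm(n, h), w) divides m. v divides m, so lcm(lcm(lcm(n, h), w), v) divides m. Since m = y, lcm(lcm(lcm(n, h), w), v) divides y. Since y > 0, lcm(lcm(lcm(n, h), w), v) ≤ y.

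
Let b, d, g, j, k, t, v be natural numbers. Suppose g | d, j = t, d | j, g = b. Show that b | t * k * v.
Since g | d and d | j, g | j. Since j = t, g | t. Since g = b, b | t. Then b | t * k. Then b | t * k * v.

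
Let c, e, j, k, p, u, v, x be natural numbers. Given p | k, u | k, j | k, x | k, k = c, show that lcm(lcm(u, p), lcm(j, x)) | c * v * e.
Since u | k and p | k, lcm(u, p) | k. Because j | k and x | k, lcm(j, x) | k. lcm(u, p) | k, so lcm(lcm(u, p), lcm(j, x)) | k. Because k = c, lcm(lcm(u, p), lcm(j, x)) | c. Then lcm(lcm(u, p), lcm(j, x)) | c * v. Then lcm(lcm(u, p), lcm(j, x)) | c * v * e.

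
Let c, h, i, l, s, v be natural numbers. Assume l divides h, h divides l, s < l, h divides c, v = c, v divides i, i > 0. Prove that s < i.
From l divides h and h divides l, l = h. s < l, so s < h. v = c and v divides i, so c divides i. h divides c, so h divides i. i > 0, so h ≤ i. s < h, so s < i.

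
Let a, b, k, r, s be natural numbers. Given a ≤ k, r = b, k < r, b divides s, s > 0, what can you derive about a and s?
a < s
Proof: From r = b and k < r, k < b. Since b divides s and s > 0, b ≤ s. Since k < b, k < s. From a ≤ k, a < s.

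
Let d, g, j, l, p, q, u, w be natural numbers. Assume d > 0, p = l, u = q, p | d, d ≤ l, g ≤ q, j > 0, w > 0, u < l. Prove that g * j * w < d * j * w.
p = l and p | d, thus l | d. d > 0, so l ≤ d. Since d ≤ l, l = d. Since u = q and u < l, q < l. Since l = d, q < d. Since g ≤ q, g < d. Since j > 0, g * j < d * j. w > 0, so g * j * w < d * j * w.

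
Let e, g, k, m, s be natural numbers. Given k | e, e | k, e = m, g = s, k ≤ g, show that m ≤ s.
k | e and e | k, so k = e. e = m, so k = m. Since g = s and k ≤ g, k ≤ s. k = m, so m ≤ s.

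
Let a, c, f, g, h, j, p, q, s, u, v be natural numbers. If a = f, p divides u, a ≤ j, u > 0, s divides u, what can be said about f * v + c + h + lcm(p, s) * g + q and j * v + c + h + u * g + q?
f * v + c + h + lcm(p, s) * g + q ≤ j * v + c + h + u * g + q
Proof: From a = f and a ≤ j, f ≤ j. By multiplying by a non-negative, f * v ≤ j * v. Then f * v + c ≤ j * v + c. Then f * v + c + h ≤ j * v + c + h. From p divides u and s divides u, lcm(p, s) divides u. Because u > 0, lcm(p, s) ≤ u. By multiplying by a non-negative, lcm(p, s) * g ≤ u * g. Then lcm(p, s) * g + q ≤ u * g + q. Since f * v + c + h ≤ j * v + c + h, f * v + c + h + lcm(p, s) * g + q ≤ j * v + c + h + u * g + q.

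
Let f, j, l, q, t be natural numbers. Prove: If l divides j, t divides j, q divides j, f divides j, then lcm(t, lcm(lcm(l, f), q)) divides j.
l divides j and f divides j, hence lcm(l, f) divides j. Since q divides j, lcm(lcm(l, f), q) divides j. Since t divides j, lcm(t, lcm(lcm(l, f), q)) divides j.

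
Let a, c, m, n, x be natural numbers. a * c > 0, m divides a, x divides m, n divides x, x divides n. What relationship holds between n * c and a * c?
n * c ≤ a * c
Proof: Because x divides n and n divides x, x = n. x divides m and m divides a, so x divides a. Since x = n, n divides a. Then n * c divides a * c. Since a * c > 0, n * c ≤ a * c.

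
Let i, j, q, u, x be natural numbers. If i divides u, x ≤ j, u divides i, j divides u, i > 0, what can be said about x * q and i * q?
x * q ≤ i * q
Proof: u divides i and i divides u, so u = i. j divides u, so j divides i. Since i > 0, j ≤ i. Since x ≤ j, x ≤ i. By multiplying by a non-negative, x * q ≤ i * q.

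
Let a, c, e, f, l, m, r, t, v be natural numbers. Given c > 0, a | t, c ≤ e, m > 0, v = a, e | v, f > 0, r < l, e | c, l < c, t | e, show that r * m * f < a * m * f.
e | c and c > 0, hence e ≤ c. Because c ≤ e, c = e. v = a and e | v, therefore e | a. a | t and t | e, thus a | e. From e | a, e = a. c = e, so c = a. r < l and l < c, therefore r < c. Since c = a, r < a. m > 0, so r * m < a * m. Since f > 0, r * m * f < a * m * f.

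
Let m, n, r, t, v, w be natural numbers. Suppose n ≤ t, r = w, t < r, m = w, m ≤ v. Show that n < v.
r = w and t < r, therefore t < w. Since n ≤ t, n < w. m = w and m ≤ v, therefore w ≤ v. Since n < w, n < v.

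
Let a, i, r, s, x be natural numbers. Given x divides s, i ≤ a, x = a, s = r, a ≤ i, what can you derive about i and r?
i divides r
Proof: From a ≤ i and i ≤ a, a = i. Because x = a, x = i. s = r and x divides s, so x divides r. x = i, so i divides r.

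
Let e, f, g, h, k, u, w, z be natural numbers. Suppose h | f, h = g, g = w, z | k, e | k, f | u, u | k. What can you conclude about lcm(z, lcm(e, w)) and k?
lcm(z, lcm(e, w)) | k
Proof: h = g and g = w, hence h = w. h | f and f | u, therefore h | u. u | k, so h | k. h = w, so w | k. Since e | k, lcm(e, w) | k. From z | k, lcm(z, lcm(e, w)) | k.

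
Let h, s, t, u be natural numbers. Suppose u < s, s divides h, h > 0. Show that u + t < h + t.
s divides h and h > 0, thus s ≤ h. u < s, so u < h. Then u + t < h + t.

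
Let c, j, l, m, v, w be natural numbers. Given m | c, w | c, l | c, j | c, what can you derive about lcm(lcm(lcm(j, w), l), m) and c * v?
lcm(lcm(lcm(j, w), l), m) | c * v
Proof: j | c and w | c, thus lcm(j, w) | c. Because l | c, lcm(lcm(j, w), l) | c. m | c, so lcm(lcm(lcm(j, w), l), m) | c. Then lcm(lcm(lcm(j, w), l), m) | c * v.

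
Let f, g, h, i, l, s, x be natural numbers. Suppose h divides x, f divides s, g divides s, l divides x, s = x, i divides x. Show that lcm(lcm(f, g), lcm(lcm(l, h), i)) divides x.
From f divides s and g divides s, lcm(f, g) divides s. s = x, so lcm(f, g) divides x. l divides x and h divides x, so lcm(l, h) divides x. i divides x, so lcm(lcm(l, h), i) divides x. Since lcm(f, g) divides x, lcm(lcm(f, g), lcm(lcm(l, h), i)) divides x.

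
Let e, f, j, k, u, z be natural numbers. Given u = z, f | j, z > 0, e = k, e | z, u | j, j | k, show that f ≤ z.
Since e = k and e | z, k | z. Since j | k, j | z. u = z and u | j, thus z | j. j | z, so j = z. Since f | j, f | z. Since z > 0, f ≤ z.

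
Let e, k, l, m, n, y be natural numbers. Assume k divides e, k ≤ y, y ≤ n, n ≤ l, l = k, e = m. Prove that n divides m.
From k ≤ y and y ≤ n, k ≤ n. Since l = k and n ≤ l, n ≤ k. Since k ≤ n, k = n. e = m and k divides e, hence k divides m. Since k = n, n divides m.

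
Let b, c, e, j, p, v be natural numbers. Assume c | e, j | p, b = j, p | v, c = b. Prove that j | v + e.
j | p and p | v, so j | v. From c = b and b = j, c = j. c | e, so j | e. Since j | v, j | v + e.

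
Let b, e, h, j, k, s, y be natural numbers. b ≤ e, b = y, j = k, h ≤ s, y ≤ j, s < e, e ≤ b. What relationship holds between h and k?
h < k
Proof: Because e ≤ b and b ≤ e, e = b. Since b = y, e = y. Because h ≤ s and s < e, h < e. e = y, so h < y. j = k and y ≤ j, thus y ≤ k. h < y, so h < k.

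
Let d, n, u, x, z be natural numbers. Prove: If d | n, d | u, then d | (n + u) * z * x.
d | n and d | u, therefore d | n + u. Then d | (n + u) * z. Then d | (n + u) * z * x.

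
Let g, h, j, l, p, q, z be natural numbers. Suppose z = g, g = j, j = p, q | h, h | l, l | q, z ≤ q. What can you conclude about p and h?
p ≤ h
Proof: z = g and g = j, hence z = j. Since j = p, z = p. Since h | l and l | q, h | q. Since q | h, q = h. Since z ≤ q, z ≤ h. Since z = p, p ≤ h.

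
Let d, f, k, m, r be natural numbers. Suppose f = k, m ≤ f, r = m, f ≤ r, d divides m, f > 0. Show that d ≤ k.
Since r = m and f ≤ r, f ≤ m. m ≤ f, so m = f. d divides m, so d divides f. Since f > 0, d ≤ f. f = k, so d ≤ k.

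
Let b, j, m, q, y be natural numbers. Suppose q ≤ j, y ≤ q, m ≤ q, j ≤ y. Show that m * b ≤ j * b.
j ≤ y and y ≤ q, thus j ≤ q. Because q ≤ j, q = j. m ≤ q, so m ≤ j. Then m * b ≤ j * b.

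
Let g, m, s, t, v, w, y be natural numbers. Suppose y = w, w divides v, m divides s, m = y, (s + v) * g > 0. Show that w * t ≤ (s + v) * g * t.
m = y and y = w, therefore m = w. Since m divides s, w divides s. w divides v, so w divides s + v. Then w divides (s + v) * g. (s + v) * g > 0, so w ≤ (s + v) * g. By multiplying by a non-negative, w * t ≤ (s + v) * g * t.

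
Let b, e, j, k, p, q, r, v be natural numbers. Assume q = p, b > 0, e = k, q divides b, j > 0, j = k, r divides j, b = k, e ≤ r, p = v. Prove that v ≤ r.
From e = k and e ≤ r, k ≤ r. From r divides j and j > 0, r ≤ j. j = k, so r ≤ k. Since k ≤ r, k = r. q = p and q divides b, thus p divides b. Because p = v, v divides b. b > 0, so v ≤ b. b = k, so v ≤ k. From k = r, v ≤ r.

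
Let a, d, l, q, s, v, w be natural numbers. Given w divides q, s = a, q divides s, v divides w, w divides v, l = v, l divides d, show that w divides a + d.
From s = a and q divides s, q divides a. w divides q, so w divides a. Because v divides w and w divides v, v = w. Since l = v and l divides d, v divides d. v = w, so w divides d. From w divides a, w divides a + d.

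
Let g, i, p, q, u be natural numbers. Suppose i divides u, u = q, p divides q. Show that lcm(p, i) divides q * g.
Since u = q and i divides u, i divides q. Since p divides q, lcm(p, i) divides q. Then lcm(p, i) divides q * g.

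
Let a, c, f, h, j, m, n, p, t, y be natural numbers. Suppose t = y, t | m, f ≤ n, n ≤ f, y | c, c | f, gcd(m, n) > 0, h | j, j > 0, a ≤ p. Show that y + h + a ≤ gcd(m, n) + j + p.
t = y and t | m, hence y | m. f ≤ n and n ≤ f, so f = n. Because y | c and c | f, y | f. f = n, so y | n. Because y | m, y | gcd(m, n). gcd(m, n) > 0, so y ≤ gcd(m, n). h | j and j > 0, thus h ≤ j. Since a ≤ p, h + a ≤ j + p. Since y ≤ gcd(m, n), y + h + a ≤ gcd(m, n) + j + p.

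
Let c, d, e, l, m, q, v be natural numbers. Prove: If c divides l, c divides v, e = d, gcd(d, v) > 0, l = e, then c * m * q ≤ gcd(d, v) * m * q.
l = e and c divides l, therefore c divides e. Because e = d, c divides d. c divides v, so c divides gcd(d, v). gcd(d, v) > 0, so c ≤ gcd(d, v). By multiplying by a non-negative, c * m ≤ gcd(d, v) * m. By multiplying by a non-negative, c * m * q ≤ gcd(d, v) * m * q.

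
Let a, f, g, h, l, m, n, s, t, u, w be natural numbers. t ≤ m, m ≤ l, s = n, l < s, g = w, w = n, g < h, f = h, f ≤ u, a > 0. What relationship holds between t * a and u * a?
t * a < u * a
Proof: Because t ≤ m and m ≤ l, t ≤ l. Because s = n and l < s, l < n. t ≤ l, so t < n. g = w and w = n, thus g = n. Since g < h, n < h. From t < n, t < h. Since f = h and f ≤ u, h ≤ u. Since t < h, t < u. From a > 0, by multiplying by a positive, t * a < u * a.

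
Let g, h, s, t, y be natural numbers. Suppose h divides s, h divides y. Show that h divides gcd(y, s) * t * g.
Because h divides y and h divides s, h divides gcd(y, s). Then h divides gcd(y, s) * t. Then h divides gcd(y, s) * t * g.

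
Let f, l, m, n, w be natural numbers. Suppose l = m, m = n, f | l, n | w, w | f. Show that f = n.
l = m and m = n, therefore l = n. f | l, so f | n. n | w and w | f, hence n | f. f | n, so f = n.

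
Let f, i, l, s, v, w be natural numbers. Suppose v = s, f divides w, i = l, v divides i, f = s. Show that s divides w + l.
Since f = s and f divides w, s divides w. Because i = l and v divides i, v divides l. v = s, so s divides l. s divides w, so s divides w + l.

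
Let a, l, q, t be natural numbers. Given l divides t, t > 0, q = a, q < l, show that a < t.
l divides t and t > 0, therefore l ≤ t. From q < l, q < t. Since q = a, a < t.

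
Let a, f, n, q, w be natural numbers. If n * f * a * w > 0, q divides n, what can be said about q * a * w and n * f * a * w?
q * a * w ≤ n * f * a * w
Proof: Because q divides n, q divides n * f. Then q * a divides n * f * a. Then q * a * w divides n * f * a * w. From n * f * a * w > 0, q * a * w ≤ n * f * a * w.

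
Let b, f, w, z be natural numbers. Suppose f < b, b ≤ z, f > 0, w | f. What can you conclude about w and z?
w < z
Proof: From w | f and f > 0, w ≤ f. f < b, so w < b. Since b ≤ z, w < z.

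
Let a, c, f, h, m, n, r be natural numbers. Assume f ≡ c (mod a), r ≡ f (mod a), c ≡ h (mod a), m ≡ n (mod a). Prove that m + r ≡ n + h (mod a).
From r ≡ f (mod a) and f ≡ c (mod a), r ≡ c (mod a). Because c ≡ h (mod a), r ≡ h (mod a). From m ≡ n (mod a), by adding congruences, m + r ≡ n + h (mod a).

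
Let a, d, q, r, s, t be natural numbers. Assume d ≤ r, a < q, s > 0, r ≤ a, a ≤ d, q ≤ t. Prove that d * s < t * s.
Since d ≤ r and r ≤ a, d ≤ a. a ≤ d, so a = d. a < q, so d < q. Because q ≤ t, d < t. Since s > 0, d * s < t * s.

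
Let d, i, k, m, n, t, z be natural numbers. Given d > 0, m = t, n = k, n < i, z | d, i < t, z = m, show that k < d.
n = k and n < i, thus k < i. From i < t, k < t. z = m and z | d, thus m | d. d > 0, so m ≤ d. m = t, so t ≤ d. k < t, so k < d.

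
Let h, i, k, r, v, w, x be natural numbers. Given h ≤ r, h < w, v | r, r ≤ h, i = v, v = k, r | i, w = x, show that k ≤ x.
Since h ≤ r and r ≤ h, h = r. i = v and r | i, so r | v. Because v | r, r = v. h = r, so h = v. v = k, so h = k. w = x and h < w, so h < x. From h = k, k < x. Then k ≤ x.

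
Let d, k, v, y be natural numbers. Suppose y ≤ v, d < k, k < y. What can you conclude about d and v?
d < v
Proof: k < y and y ≤ v, therefore k < v. d < k, so d < v.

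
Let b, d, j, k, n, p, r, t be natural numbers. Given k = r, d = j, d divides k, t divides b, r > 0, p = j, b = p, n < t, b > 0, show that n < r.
From b = p and p = j, b = j. t divides b and b > 0, so t ≤ b. Since n < t, n < b. b = j, so n < j. k = r and d divides k, hence d divides r. d = j, so j divides r. Since r > 0, j ≤ r. Since n < j, n < r.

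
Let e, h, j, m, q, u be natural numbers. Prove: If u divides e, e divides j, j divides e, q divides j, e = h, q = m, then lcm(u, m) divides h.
j divides e and e divides j, thus j = e. q divides j, so q divides e. Since q = m, m divides e. Since u divides e, lcm(u, m) divides e. Since e = h, lcm(u, m) divides h.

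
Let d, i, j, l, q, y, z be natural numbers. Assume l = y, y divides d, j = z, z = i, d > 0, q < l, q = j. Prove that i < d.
Since q = j and j = z, q = z. Since z = i, q = i. l = y and q < l, therefore q < y. Because q = i, i < y. y divides d and d > 0, therefore y ≤ d. Since i < y, i < d.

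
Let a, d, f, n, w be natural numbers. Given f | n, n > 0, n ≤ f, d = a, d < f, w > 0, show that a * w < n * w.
From f | n and n > 0, f ≤ n. n ≤ f, so f = n. d = a and d < f, therefore a < f. f = n, so a < n. w > 0, so a * w < n * w.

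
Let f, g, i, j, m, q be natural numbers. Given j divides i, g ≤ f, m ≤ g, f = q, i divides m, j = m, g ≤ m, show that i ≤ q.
From j = m and j divides i, m divides i. Since i divides m, m = i. From g ≤ m and m ≤ g, g = m. f = q and g ≤ f, thus g ≤ q. Since g = m, m ≤ q. m = i, so i ≤ q.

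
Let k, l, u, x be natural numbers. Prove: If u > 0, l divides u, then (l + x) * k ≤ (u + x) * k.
From l divides u and u > 0, l ≤ u. Then l + x ≤ u + x. By multiplying by a non-negative, (l + x) * k ≤ (u + x) * k.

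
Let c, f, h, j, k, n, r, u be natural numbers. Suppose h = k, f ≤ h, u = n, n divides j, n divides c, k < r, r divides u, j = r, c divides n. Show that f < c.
u = n and r divides u, thus r divides n. j = r and n divides j, thus n divides r. r divides n, so r = n. n divides c and c divides n, so n = c. Since r = n, r = c. From h = k and f ≤ h, f ≤ k. Since k < r, f < r. Because r = c, f < c.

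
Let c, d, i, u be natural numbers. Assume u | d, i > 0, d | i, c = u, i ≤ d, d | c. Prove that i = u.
d | i and i > 0, therefore d ≤ i. i ≤ d, so i = d. Because c = u and d | c, d | u. Since u | d, d = u. i = d, so i = u.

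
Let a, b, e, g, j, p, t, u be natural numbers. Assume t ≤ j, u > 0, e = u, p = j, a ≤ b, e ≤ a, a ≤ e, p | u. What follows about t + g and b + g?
t + g ≤ b + g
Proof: p = j and p | u, so j | u. Since u > 0, j ≤ u. From t ≤ j, t ≤ u. a ≤ e and e ≤ a, so a = e. Since e = u, a = u. Since a ≤ b, u ≤ b. t ≤ u, so t ≤ b. Then t + g ≤ b + g.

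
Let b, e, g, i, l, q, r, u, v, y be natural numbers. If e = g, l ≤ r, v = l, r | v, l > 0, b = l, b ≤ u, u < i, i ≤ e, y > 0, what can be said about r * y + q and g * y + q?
r * y + q < g * y + q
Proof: v = l and r | v, thus r | l. Because l > 0, r ≤ l. From l ≤ r, l = r. Because b = l and b ≤ u, l ≤ u. From u < i, l < i. From l = r, r < i. Since i ≤ e, r < e. e = g, so r < g. Since y > 0, r * y < g * y. Then r * y + q < g * y + q.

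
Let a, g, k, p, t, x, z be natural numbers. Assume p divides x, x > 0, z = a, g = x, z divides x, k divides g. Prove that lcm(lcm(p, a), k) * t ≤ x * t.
Since z = a and z divides x, a divides x. Since p divides x, lcm(p, a) divides x. g = x and k divides g, hence k divides x. lcm(p, a) divides x, so lcm(lcm(p, a), k) divides x. Since x > 0, lcm(lcm(p, a), k) ≤ x. By multiplying by a non-negative, lcm(lcm(p, a), k) * t ≤ x * t.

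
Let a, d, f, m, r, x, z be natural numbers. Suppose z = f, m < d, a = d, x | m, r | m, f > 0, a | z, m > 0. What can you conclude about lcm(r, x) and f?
lcm(r, x) < f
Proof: r | m and x | m, therefore lcm(r, x) | m. m > 0, so lcm(r, x) ≤ m. z = f and a | z, hence a | f. Since a = d, d | f. f > 0, so d ≤ f. m < d, so m < f. Since lcm(r, x) ≤ m, lcm(r, x) < f.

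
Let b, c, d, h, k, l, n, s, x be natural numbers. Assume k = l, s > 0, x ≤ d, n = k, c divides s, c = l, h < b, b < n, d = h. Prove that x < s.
From d = h and x ≤ d, x ≤ h. From n = k and k = l, n = l. h < b and b < n, hence h < n. Since n = l, h < l. c = l and c divides s, thus l divides s. s > 0, so l ≤ s. h < l, so h < s. x ≤ h, so x < s.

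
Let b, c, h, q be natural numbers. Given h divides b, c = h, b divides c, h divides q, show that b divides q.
Since c = h and b divides c, b divides h. h divides b, so h = b. Since h divides q, b divides q.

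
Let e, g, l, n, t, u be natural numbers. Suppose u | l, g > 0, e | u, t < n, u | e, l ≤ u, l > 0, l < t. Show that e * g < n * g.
Because u | l and l > 0, u ≤ l. l ≤ u, so l = u. From u | e and e | u, u = e. l = u, so l = e. l < t, so e < t. t < n, so e < n. Since g > 0, e * g < n * g.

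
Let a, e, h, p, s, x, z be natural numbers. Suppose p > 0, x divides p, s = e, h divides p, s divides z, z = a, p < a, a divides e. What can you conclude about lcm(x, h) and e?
lcm(x, h) < e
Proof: s = e and s divides z, thus e divides z. Because z = a, e divides a. a divides e, so a = e. x divides p and h divides p, hence lcm(x, h) divides p. Because p > 0, lcm(x, h) ≤ p. p < a, so lcm(x, h) < a. a = e, so lcm(x, h) < e.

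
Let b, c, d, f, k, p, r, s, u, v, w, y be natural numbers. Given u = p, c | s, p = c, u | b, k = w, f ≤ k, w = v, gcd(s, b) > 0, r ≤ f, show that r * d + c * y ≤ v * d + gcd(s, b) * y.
k = w and w = v, therefore k = v. Since r ≤ f and f ≤ k, r ≤ k. From k = v, r ≤ v. Then r * d ≤ v * d. u = p and p = c, thus u = c. u | b, so c | b. Since c | s, c | gcd(s, b). Since gcd(s, b) > 0, c ≤ gcd(s, b). Then c * y ≤ gcd(s, b) * y. r * d ≤ v * d, so r * d + c * y ≤ v * d + gcd(s, b) * y.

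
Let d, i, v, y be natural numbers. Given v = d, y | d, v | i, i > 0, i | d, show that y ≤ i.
v = d and v | i, so d | i. Since i | d, d = i. Since y | d, y | i. i > 0, so y ≤ i.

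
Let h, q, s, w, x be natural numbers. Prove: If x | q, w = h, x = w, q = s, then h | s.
x = w and x | q, hence w | q. Since q = s, w | s. Since w = h, h | s.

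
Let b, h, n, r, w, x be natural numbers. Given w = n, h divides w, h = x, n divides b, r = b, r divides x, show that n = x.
w = n and h divides w, so h divides n. h = x, so x divides n. r = b and r divides x, hence b divides x. From n divides b, n divides x. x divides n, so x = n. Then n = x.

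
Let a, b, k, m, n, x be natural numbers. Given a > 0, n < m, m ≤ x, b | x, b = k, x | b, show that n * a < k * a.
x | b and b | x, therefore x = b. b = k, so x = k. Since m ≤ x, m ≤ k. n < m, so n < k. a > 0, so n * a < k * a.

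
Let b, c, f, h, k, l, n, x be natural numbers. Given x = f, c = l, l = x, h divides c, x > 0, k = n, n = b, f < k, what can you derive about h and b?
h < b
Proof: c = l and l = x, hence c = x. Since h divides c, h divides x. x > 0, so h ≤ x. From x = f, h ≤ f. Because k = n and n = b, k = b. Since f < k, f < b. Since h ≤ f, h < b.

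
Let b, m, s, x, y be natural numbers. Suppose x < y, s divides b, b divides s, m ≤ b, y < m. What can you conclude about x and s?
x < s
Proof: From b divides s and s divides b, b = s. Since x < y and y < m, x < m. Since m ≤ b, x < b. Since b = s, x < s.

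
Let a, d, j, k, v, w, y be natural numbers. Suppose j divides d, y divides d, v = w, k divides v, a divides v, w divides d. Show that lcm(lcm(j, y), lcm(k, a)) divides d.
j divides d and y divides d, thus lcm(j, y) divides d. k divides v and a divides v, hence lcm(k, a) divides v. Because v = w, lcm(k, a) divides w. Since w divides d, lcm(k, a) divides d. Since lcm(j, y) divides d, lcm(lcm(j, y), lcm(k, a)) divides d.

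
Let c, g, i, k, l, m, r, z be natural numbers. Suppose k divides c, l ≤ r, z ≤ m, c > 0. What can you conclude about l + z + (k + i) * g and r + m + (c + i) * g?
l + z + (k + i) * g ≤ r + m + (c + i) * g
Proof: Since l ≤ r and z ≤ m, l + z ≤ r + m. k divides c and c > 0, therefore k ≤ c. Then k + i ≤ c + i. By multiplying by a non-negative, (k + i) * g ≤ (c + i) * g. Since l + z ≤ r + m, l + z + (k + i) * g ≤ r + m + (c + i) * g.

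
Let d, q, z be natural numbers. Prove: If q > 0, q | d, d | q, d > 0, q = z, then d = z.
Since d | q and q > 0, d ≤ q. Since q | d and d > 0, q ≤ d. d ≤ q, so d = q. Since q = z, d = z.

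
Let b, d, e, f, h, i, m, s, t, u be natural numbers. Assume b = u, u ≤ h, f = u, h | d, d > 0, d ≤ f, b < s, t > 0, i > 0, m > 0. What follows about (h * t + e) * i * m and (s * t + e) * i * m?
(h * t + e) * i * m < (s * t + e) * i * m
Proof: h | d and d > 0, therefore h ≤ d. Since d ≤ f, h ≤ f. From f = u, h ≤ u. u ≤ h, so u = h. Since b = u, b = h. Since b < s, h < s. Since t > 0, h * t < s * t. Then h * t + e < s * t + e. Since i > 0, (h * t + e) * i < (s * t + e) * i. Since m > 0, (h * t + e) * i * m < (s * t + e) * i * m.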